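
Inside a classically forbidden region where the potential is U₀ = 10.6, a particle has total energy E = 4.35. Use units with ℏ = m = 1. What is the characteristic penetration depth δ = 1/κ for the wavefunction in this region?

δ = 0.283

Since E < U₀ the TISE in this region is ψ'' = κ²ψ with κ = √(2m(U₀ − E))/ℏ.
κ = √(2 × 1 × 6.25) = 3.536. The penetration depth is δ = 1/κ = 0.283.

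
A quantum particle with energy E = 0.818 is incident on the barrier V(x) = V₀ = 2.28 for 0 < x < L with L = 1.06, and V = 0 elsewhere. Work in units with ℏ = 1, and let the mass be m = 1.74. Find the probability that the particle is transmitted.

Since E < V₀ the interior solution is evanescent with decay constant κ = √(2m(V₀ − E))/ℏ = 2.256.
κL = 2.391, sinh(κL) = 5.416.
The exact tunnelling result is T⁻¹ = 1 + V₀² sinh²(κL) / [4E(V₀ − E)] = 32.88, so T = 0.0304.

T = 0.0304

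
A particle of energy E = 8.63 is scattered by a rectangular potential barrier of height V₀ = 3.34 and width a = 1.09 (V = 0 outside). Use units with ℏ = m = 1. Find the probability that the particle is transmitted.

T = 0.991

E > V₀: inside the barrier k₂ = √(2m(E − V₀))/ℏ = 3.253, k₂a = 3.545.
T = [1 + V₀² sin²(k₂a) / (4E(E − V₀))]⁻¹ = 1/1.009 = 0.991.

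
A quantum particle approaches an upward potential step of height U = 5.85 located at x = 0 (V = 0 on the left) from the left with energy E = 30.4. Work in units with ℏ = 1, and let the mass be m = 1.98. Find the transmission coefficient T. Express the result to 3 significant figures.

The wavenumbers are k₁ = √(2mE)/ℏ = 10.97 on the left and k₂ = √(2m(E − U))/ℏ = 9.860 on the right.
Continuity of ψ and ψ′ at the step yields the reflection amplitude r = (k₁ − k₂)/(k₁ + k₂) = 0.05338; thus R = |r|² = 0.002850, T = 0.9972.

T = 0.997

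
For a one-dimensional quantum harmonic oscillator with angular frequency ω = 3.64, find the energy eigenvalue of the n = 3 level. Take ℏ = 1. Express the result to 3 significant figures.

Using E_n = (n + ½)ℏω: E_3 = 3.5 × 3.64 = 12.74.

E = 12.7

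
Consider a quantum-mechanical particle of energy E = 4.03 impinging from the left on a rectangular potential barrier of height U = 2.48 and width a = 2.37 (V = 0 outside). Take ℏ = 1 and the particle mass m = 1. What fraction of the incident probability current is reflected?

R = 0.153

Above the barrier the interior wavenumber is k₂ = √(2m(E − U))/ℏ = 1.761, giving phase k₂a = 4.173.
Matching at both interfaces gives T⁻¹ = 1 + U² sin²(k₂a) / [4E(E − U)] = 1.181, hence T = 0.847.
R = 1 − T = 0.153.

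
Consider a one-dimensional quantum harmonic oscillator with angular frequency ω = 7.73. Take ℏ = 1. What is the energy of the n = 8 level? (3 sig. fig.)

The oscillator eigenvalues are E_n = ℏω(n + ½), so E_8 = 7.73 × 8.5 = 65.71.

E = 65.7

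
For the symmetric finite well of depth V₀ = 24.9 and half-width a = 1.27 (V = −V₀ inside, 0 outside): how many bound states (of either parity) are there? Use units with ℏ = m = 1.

Define the well-strength parameter z₀ = (a/ℏ)√(2mV₀) = 1.27 × √(2·1·24.9) = 8.962.
The even/odd transcendental equations gain one root per π/2 in z₀, giving N = 1 + ⌊2z₀/π⌋ = 1 + ⌊5.706⌋ = 6.

N = 6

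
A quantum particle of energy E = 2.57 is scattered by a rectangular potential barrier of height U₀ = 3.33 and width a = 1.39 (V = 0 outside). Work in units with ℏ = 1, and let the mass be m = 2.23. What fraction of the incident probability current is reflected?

R = 0.983

Since E < U₀ the interior solution is evanescent with decay constant κ = √(2m(U₀ − E))/ℏ = 1.841.
κa = 2.559, sinh(κa) = 6.423.
The exact tunnelling result is T⁻¹ = 1 + U₀² sinh²(κa) / [4E(U₀ − E)] = 59.56, so T = 0.0168.
R = 1 − T = 0.983.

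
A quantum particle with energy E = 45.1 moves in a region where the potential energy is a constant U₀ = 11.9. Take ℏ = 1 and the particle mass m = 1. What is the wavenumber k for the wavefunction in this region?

With E > U₀ the solution is oscillatory, ψ ∝ e^{±ikx} with k = √(2m(E − U₀))/ℏ.
k = √(2 × 1 × 33.2) = 8.149.

k = 8.15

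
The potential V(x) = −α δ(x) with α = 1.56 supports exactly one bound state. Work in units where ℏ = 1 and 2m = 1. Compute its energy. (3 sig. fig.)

The bound state is ψ(x) = √κ e^{−κ|x|}. The derivative jump ψ'(0⁺) − ψ'(0⁻) = −(2mα/ℏ²)ψ(0) fixes κ = mα/ℏ² = 0.7800.
Then E = −ℏ²κ²/(2m) = −mα²/(2ℏ²) = -0.6084.

E = -0.608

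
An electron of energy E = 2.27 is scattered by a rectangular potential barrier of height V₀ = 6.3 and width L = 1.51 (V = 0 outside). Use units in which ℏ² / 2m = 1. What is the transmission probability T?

T = 0.00855

E < V₀: inside the barrier ψ ∝ e^{±κx} with κ = √(2m(V₀ − E))/ℏ = 2.007.
κL = 3.031, sinh(κL) = 10.34.
Matching ψ, ψ′ at both faces gives T = [1 + V₀² sinh²(κL) / (4E(V₀ − E))]⁻¹ = 1/116.9 = 0.00855.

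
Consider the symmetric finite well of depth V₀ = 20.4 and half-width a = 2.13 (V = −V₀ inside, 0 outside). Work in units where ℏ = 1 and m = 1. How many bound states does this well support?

Define the well-strength parameter z₀ = (a/ℏ)√(2mV₀) = 2.13 × √(2·1·20.4) = 13.61.
A new bound state (alternating even/odd) appears each time z₀ passes a multiple of π/2, so N = ⌊2z₀/π⌋ + 1 = ⌊8.661⌋ + 1 = 9.

N = 9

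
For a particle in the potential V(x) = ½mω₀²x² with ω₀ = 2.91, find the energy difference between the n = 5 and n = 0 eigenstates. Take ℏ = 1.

ΔE = 14.6

E_n = ℏω₀(n + ½), so ΔE = (5 − 0) ℏω₀ = 5 × 2.91 = 14.55.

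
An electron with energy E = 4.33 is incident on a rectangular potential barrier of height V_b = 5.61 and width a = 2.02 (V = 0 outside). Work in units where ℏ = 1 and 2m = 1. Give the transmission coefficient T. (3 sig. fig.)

T = 0.0289

E < V_b: inside the barrier ψ ∝ e^{±κx} with κ = √(2m(V_b − E))/ℏ = 1.131.
κa = 2.285, sinh(κa) = 4.864.
Matching ψ, ψ′ at both faces gives T = [1 + V_b² sinh²(κa) / (4E(V_b − E))]⁻¹ = 1/34.58 = 0.0289.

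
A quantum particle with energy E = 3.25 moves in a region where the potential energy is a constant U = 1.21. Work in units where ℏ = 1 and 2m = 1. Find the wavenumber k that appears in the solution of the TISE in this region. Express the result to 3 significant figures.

With E > U the solution is oscillatory, ψ ∝ e^{±ikx} with k = √(2m(E − U))/ℏ.
k = √(2 × 0.5 × 2.04) = 1.428.

k = 1.43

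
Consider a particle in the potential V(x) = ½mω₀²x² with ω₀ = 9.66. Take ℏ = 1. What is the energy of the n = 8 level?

Using E_n = (n + ½)ℏω₀: E_8 = 8.5 × 9.66 = 82.11.

E = 82.1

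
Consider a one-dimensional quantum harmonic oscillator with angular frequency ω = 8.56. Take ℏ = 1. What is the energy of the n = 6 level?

E = 55.6

The oscillator eigenvalues are E_n = ℏω(n + ½), so E_6 = 8.56 × 6.5 = 55.64.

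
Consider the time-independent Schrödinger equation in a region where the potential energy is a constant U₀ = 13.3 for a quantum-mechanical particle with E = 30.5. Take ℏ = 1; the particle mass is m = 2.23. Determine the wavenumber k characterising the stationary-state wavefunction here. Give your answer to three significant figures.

With E > U₀ the solution is oscillatory, ψ ∝ e^{±ikx} with k = √(2m(E − U₀))/ℏ.
k = √(2 × 2.23 × 17.2) = 8.759.

k = 8.76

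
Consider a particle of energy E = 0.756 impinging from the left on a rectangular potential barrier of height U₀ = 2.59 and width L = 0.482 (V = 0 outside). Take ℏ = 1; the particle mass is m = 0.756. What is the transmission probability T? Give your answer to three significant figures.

T = 0.510

E < U₀: inside the barrier ψ ∝ e^{±κx} with κ = √(2m(U₀ − E))/ℏ = 1.665.
κL = 0.8026, sinh(κL) = 0.8916.
Matching ψ, ψ′ at both faces gives T = [1 + U₀² sinh²(κL) / (4E(U₀ − E))]⁻¹ = 1/1.962 = 0.510.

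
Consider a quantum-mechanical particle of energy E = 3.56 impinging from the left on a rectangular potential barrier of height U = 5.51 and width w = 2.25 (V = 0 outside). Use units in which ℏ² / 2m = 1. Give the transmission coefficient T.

T = 0.00681

E < U: inside the barrier ψ ∝ e^{±κx} with κ = √(2m(U − E))/ℏ = 1.396.
κw = 3.142, sinh(κw) = 11.55.
Matching ψ, ψ′ at both faces gives T = [1 + U² sinh²(κw) / (4E(U − E))]⁻¹ = 1/146.9 = 0.00681.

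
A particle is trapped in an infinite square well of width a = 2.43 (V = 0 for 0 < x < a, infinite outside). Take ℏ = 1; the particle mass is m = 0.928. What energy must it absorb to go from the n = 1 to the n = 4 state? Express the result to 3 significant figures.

ΔE = 13.5

E_n = n²π²ℏ²/(2ma²), so ΔE = (4² − 1²) π²ℏ²/(2ma²).
ΔE = 15 × π² / (2 × 0.928 × 2.43²) = 13.51.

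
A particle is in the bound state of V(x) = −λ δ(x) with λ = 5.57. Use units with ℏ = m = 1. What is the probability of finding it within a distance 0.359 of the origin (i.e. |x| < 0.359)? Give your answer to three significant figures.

The normalised bound state is ψ = √κ e^{−κ|x|} with κ = mλ/ℏ² = 5.570.
P(|x| < d) = ∫_{−d}^{d} κ e^{−2κ|x|} dx = 1 − e^{−2κd} = 1 − e^{−3.999} = 0.9817.

P = 0.982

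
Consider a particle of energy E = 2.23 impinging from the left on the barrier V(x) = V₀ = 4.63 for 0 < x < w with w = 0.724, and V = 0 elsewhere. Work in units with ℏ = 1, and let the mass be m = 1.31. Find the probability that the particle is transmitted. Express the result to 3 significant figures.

E < V₀: inside the barrier ψ ∝ e^{±κx} with κ = √(2m(V₀ − E))/ℏ = 2.508.
κw = 1.815, sinh(κw) = 2.991.
The exact tunnelling result is T⁻¹ = 1 + V₀² sinh²(κw) / [4E(V₀ − E)] = 9.956, so T = 0.100.

T = 0.100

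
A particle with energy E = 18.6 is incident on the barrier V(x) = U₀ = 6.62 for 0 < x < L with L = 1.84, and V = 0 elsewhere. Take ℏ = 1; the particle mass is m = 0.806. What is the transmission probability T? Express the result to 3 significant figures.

T = 0.956

Above the barrier the interior wavenumber is k₂ = √(2m(E − U₀))/ℏ = 4.395, giving phase k₂L = 8.086.
T = [1 + U₀² sin²(k₂L) / (4E(E − U₀))]⁻¹ = 1/1.047 = 0.956.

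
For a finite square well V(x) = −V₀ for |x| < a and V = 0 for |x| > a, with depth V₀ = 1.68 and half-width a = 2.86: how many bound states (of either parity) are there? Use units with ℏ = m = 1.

The dimensionless depth is z₀ = a√(2mV₀)/ℏ = 2.86 × √(3.360) = 5.242.
A new bound state (alternating even/odd) appears each time z₀ passes a multiple of π/2, so N = ⌊2z₀/π⌋ + 1 = ⌊3.337⌋ + 1 = 4.

N = 4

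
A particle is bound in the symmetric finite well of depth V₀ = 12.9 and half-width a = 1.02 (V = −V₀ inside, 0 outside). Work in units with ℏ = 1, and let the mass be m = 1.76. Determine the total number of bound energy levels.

N = 5

The dimensionless depth is z₀ = a√(2mV₀)/ℏ = 1.02 × √(45.41) = 6.873.
A new bound state (alternating even/odd) appears each time z₀ passes a multiple of π/2, so N = ⌊2z₀/π⌋ + 1 = ⌊4.376⌋ + 1 = 5.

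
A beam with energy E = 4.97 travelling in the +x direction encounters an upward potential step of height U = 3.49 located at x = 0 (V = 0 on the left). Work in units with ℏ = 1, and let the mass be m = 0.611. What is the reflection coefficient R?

R = 0.0864

On each side the TISE gives plane waves with k = √(2m(E − V))/ℏ: k₁ = √(2·0.611·4.97) = 2.464, k₂ = √(2·0.611·1.48) = 1.345.
Matching ψ and ψ′ at x = 0 gives r = (k₁ − k₂)/(k₁ + k₂), so R = r² = 0.08639 and T = 1 − R = 0.9136.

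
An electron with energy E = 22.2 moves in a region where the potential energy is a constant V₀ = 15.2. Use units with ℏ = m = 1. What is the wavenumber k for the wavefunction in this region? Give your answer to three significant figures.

k = 3.74

With E > V₀ the solution is oscillatory, ψ ∝ e^{±ikx} with k = √(2m(E − V₀))/ℏ.
k = √(2 × 1 × 7) = 3.742.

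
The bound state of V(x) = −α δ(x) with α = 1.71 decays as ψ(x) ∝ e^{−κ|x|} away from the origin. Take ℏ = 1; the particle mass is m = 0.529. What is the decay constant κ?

Integrating the TISE across x = 0 gives the cusp condition ψ'(0⁺) − ψ'(0⁻) = −(2mα/ℏ²)ψ(0).
With ψ ∝ e^{−κ|x|} this yields −2κ = −2mα/ℏ², so κ = mα/ℏ² = 0.9046.

κ = 0.905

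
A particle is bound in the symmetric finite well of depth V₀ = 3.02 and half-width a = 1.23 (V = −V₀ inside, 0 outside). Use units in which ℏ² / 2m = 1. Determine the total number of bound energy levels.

N = 2

The dimensionless depth is z₀ = a√(2mV₀)/ℏ = 1.23 × √(3.020) = 2.138.
The even/odd transcendental equations gain one root per π/2 in z₀, giving N = 1 + ⌊2z₀/π⌋ = 1 + ⌊1.361⌋ = 2.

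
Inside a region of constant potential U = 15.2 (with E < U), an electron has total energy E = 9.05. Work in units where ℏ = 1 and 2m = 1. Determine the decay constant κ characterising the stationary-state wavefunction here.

κ = 2.48

Since E < U the TISE in this region is ψ'' = κ²ψ with κ = √(2m(U − E))/ℏ.
κ = √(2 × 0.5 × 6.15) = 2.480.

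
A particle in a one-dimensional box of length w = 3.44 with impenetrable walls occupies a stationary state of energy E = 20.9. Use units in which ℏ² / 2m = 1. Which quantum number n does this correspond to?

n = 5

For an infinite well E_n = n²π²ℏ²/(2mw²), so n = (w/πℏ)√(2mE).
n = (3.44/π) × √(2 × 0.5 × 20.9) = 5.006 → n = 5.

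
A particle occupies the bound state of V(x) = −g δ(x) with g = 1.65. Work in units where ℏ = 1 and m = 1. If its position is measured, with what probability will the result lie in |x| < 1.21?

P = 0.982

The normalised bound state is ψ = √κ e^{−κ|x|} with κ = mg/ℏ² = 1.650.
P(|x| < d) = ∫_{−d}^{d} κ e^{−2κ|x|} dx = 1 − e^{−2κd} = 1 − e^{−3.993} = 0.9816.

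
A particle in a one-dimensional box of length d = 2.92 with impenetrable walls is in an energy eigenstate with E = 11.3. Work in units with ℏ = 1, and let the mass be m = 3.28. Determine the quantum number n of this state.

n = 8

From E_n = n²π²ℏ²/(2md²) invert to n = √(2md²E)/(πℏ).
n = (2.92/π) × √(2 × 3.28 × 11.3) = 8.002 → n = 8.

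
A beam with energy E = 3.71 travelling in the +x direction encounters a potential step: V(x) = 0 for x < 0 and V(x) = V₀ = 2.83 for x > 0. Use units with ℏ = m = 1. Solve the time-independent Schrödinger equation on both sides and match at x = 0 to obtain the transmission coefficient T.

T = 0.881

On each side the TISE gives plane waves with k = √(2m(E − V))/ℏ: k₁ = √(2·1·3.71) = 2.724, k₂ = √(2·1·0.88) = 1.327.
Matching ψ and ψ′ at x = 0 gives r = (k₁ − k₂)/(k₁ + k₂), so R = r² = 0.1190 and T = 1 − R = 0.8810.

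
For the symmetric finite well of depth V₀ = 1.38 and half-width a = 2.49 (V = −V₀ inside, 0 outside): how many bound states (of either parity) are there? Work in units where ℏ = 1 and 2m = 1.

Define the well-strength parameter z₀ = (a/ℏ)√(2mV₀) = 2.49 × √(2·0.5·1.38) = 2.925.
A new bound state (alternating even/odd) appears each time z₀ passes a multiple of π/2, so N = ⌊2z₀/π⌋ + 1 = ⌊1.862⌋ + 1 = 2.

N = 2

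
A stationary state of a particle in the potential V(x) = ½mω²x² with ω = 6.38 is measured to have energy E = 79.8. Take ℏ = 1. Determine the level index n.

n = 12

E_n = ℏω(n + ½) ⇒ n = E/(ℏω) − ½ = 79.8/6.38 − 0.5 = 12.008 → n = 12.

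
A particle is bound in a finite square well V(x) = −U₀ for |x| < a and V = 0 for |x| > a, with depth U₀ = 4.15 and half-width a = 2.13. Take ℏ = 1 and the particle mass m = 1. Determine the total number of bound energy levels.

N = 4

The dimensionless depth is z₀ = a√(2mU₀)/ℏ = 2.13 × √(8.300) = 6.136.
The even/odd transcendental equations gain one root per π/2 in z₀, giving N = 1 + ⌊2z₀/π⌋ = 1 + ⌊3.907⌋ = 4.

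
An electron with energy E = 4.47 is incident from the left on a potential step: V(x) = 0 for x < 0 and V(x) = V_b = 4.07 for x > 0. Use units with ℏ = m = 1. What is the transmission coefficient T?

The wavenumbers are k₁ = √(2mE)/ℏ = 2.990 on the left and k₂ = √(2m(E − V_b))/ℏ = 0.8944 on the right.
Matching ψ and ψ′ at x = 0 gives r = (k₁ − k₂)/(k₁ + k₂), so R = r² = 0.2910 and T = 1 − R = 0.7090.

T = 0.709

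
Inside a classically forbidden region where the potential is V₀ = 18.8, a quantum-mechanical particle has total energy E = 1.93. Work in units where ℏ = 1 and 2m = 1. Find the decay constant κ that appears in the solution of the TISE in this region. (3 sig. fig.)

κ = 4.11

Since E < V₀ the TISE in this region is ψ'' = κ²ψ with κ = √(2m(V₀ − E))/ℏ.
κ = √(2 × 0.5 × 16.87) = 4.107.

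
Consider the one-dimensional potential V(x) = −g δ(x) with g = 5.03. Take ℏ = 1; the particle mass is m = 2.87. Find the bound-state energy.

E = -36.3

The bound state is ψ(x) = √κ e^{−κ|x|}. The derivative jump ψ'(0⁺) − ψ'(0⁻) = −(2mg/ℏ²)ψ(0) fixes κ = mg/ℏ² = 14.44.
Then E = −ℏ²κ²/(2m) = −mg²/(2ℏ²) = -36.31.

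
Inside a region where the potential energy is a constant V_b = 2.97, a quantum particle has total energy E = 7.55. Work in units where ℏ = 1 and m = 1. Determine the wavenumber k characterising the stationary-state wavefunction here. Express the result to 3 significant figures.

k = 3.03

With E > V_b the solution is oscillatory, ψ ∝ e^{±ikx} with k = √(2m(E − V_b))/ℏ.
k = √(2 × 1 × 4.58) = 3.027.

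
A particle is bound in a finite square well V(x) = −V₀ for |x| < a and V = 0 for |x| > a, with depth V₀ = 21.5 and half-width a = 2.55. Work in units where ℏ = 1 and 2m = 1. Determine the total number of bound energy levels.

N = 8

Define the well-strength parameter z₀ = (a/ℏ)√(2mV₀) = 2.55 × √(2·0.5·21.5) = 11.82.
The even/odd transcendental equations gain one root per π/2 in z₀, giving N = 1 + ⌊2z₀/π⌋ = 1 + ⌊7.527⌋ = 8.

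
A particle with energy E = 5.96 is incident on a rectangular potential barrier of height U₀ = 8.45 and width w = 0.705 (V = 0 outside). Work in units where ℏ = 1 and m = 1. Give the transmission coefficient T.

Since E < U₀ the interior solution is evanescent with decay constant κ = √(2m(U₀ − E))/ℏ = 2.232.
κw = 1.573, sinh(κw) = 2.308.
The exact tunnelling result is T⁻¹ = 1 + U₀² sinh²(κw) / [4E(U₀ − E)] = 7.405, so T = 0.135.

T = 0.135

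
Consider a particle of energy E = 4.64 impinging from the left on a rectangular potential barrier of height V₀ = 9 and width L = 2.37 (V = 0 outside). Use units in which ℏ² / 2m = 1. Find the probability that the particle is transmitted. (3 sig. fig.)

Since E < V₀ the interior solution is evanescent with decay constant κ = √(2m(V₀ − E))/ℏ = 2.088.
κL = 4.949, sinh(κL) = 70.49.
The exact tunnelling result is T⁻¹ = 1 + V₀² sinh²(κL) / [4E(V₀ − E)] = 4975, so T = 0.000201.

T = 0.000201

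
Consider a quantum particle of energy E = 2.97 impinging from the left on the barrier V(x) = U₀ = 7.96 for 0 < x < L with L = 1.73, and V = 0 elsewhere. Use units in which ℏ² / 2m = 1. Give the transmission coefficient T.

T = 0.00164

Since E < U₀ the interior solution is evanescent with decay constant κ = √(2m(U₀ − E))/ℏ = 2.234.
κL = 3.865, sinh(κL) = 23.83.
Matching ψ, ψ′ at both faces gives T = [1 + U₀² sinh²(κL) / (4E(U₀ − E))]⁻¹ = 1/607.9 = 0.00164.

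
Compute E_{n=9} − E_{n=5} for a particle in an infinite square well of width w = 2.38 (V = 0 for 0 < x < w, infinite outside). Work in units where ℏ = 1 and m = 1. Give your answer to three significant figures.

E_n = n²π²ℏ²/(2mw²), so ΔE = (9² − 5²) π²ℏ²/(2mw²).
ΔE = 56 × π² / (2 × 1 × 2.38²) = 48.79.

ΔE = 48.8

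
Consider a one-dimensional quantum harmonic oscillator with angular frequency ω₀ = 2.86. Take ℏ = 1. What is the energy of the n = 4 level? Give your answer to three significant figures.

E = 12.9

Using E_n = (n + ½)ℏω₀: E_4 = 4.5 × 2.86 = 12.87.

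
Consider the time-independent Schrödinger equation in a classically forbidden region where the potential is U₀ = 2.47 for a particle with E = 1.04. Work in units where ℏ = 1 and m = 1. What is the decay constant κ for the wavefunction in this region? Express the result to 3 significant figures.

Since E < U₀ the TISE in this region is ψ'' = κ²ψ with κ = √(2m(U₀ − E))/ℏ.
κ = √(2 × 1 × 1.43) = 1.691.

κ = 1.69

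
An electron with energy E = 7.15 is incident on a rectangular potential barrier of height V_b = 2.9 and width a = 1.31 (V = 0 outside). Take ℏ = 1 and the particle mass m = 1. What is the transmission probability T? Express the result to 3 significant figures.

Above the barrier the interior wavenumber is k₂ = √(2m(E − V_b))/ℏ = 2.915, giving phase k₂a = 3.819.
T = [1 + V_b² sin²(k₂a) / (4E(E − V_b))]⁻¹ = 1/1.027 = 0.974.

T = 0.974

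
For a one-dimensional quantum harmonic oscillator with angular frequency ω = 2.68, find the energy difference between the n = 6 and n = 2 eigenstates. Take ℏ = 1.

E_n = ℏω(n + ½), so ΔE = (6 − 2) ℏω = 4 × 2.68 = 10.72.

ΔE = 10.7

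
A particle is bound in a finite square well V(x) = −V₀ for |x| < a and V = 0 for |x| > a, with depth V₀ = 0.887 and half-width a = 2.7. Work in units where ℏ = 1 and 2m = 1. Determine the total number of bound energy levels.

N = 2

Define the well-strength parameter z₀ = (a/ℏ)√(2mV₀) = 2.7 × √(2·0.5·0.887) = 2.543.
A new bound state (alternating even/odd) appears each time z₀ passes a multiple of π/2, so N = ⌊2z₀/π⌋ + 1 = ⌊1.619⌋ + 1 = 2.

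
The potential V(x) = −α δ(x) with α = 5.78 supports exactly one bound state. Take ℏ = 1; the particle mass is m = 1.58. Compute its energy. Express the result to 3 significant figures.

For x ≠ 0 the bound state is ψ ∝ e^{−κ|x|}; integrating the TISE across the delta gives the cusp condition 2κ = 2mα/ℏ², so κ = 9.132.
Then E = −ℏ²κ²/(2m) = −mα²/(2ℏ²) = -26.39.

E = -26.4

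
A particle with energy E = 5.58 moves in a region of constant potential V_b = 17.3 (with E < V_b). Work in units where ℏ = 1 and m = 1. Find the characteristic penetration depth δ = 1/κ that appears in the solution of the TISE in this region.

Since E < V_b the TISE in this region is ψ'' = κ²ψ with κ = √(2m(V_b − E))/ℏ.
κ = √(2 × 1 × 11.72) = 4.841. The penetration depth is δ = 1/κ = 0.207.

δ = 0.207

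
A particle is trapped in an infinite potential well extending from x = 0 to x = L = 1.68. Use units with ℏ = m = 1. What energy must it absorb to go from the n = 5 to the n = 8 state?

ΔE = 68.2

E_n = n²π²ℏ²/(2mL²), so ΔE = (8² − 5²) π²ℏ²/(2mL²).
ΔE = 39 × π² / (2 × 1 × 1.68²) = 68.19.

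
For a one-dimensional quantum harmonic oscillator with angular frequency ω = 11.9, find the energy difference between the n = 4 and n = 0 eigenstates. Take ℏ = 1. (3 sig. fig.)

ΔE = 47.6

E_n = ℏω(n + ½), so ΔE = (4 − 0) ℏω = 4 × 11.9 = 47.60.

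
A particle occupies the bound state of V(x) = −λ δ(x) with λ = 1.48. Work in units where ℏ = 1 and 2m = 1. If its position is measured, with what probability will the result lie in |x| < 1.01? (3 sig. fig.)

P = 0.776

The normalised bound state is ψ = √κ e^{−κ|x|} with κ = mλ/ℏ² = 0.7400.
P(|x| < d) = ∫_{−d}^{d} κ e^{−2κ|x|} dx = 1 − e^{−2κd} = 1 − e^{−1.495} = 0.7757.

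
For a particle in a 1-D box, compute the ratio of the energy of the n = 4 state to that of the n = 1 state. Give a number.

16

E_n = n²π²ℏ²/(2mL²) so the ratio is n₂²/n₁² = 16/1 = 16.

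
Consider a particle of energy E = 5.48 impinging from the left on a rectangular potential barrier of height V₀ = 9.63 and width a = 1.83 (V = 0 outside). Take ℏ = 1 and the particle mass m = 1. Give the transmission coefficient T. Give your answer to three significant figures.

Since E < V₀ the interior solution is evanescent with decay constant κ = √(2m(V₀ − E))/ℏ = 2.881.
κa = 5.272, sinh(κa) = 97.42.
Matching ψ, ψ′ at both faces gives T = [1 + V₀² sinh²(κa) / (4E(V₀ − E))]⁻¹ = 1/9676 = 0.000103.

T = 0.000103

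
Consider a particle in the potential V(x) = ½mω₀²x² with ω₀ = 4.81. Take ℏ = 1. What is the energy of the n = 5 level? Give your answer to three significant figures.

E = 26.5

The oscillator eigenvalues are E_n = ℏω₀(n + ½), so E_5 = 4.81 × 5.5 = 26.46.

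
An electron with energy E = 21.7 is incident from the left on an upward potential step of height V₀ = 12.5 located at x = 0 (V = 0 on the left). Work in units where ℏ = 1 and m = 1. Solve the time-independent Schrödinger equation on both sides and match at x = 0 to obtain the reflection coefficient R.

On each side the TISE gives plane waves with k = √(2m(E − V))/ℏ: k₁ = √(2·1·21.7) = 6.588, k₂ = √(2·1·9.2) = 4.290.
Matching ψ and ψ′ at x = 0 gives r = (k₁ − k₂)/(k₁ + k₂), so R = r² = 0.04465 and T = 1 − R = 0.9554.

R = 0.0446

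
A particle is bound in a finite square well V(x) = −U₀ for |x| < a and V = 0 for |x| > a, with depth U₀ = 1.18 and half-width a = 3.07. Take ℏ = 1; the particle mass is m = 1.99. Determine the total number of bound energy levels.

Define the well-strength parameter z₀ = (a/ℏ)√(2mU₀) = 3.07 × √(2·1.99·1.18) = 6.653.
The even/odd transcendental equations gain one root per π/2 in z₀, giving N = 1 + ⌊2z₀/π⌋ = 1 + ⌊4.235⌋ = 5.

N = 5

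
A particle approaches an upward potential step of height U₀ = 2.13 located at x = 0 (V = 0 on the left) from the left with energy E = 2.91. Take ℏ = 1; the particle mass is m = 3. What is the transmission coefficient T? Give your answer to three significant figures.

On each side the TISE gives plane waves with k = √(2m(E − V))/ℏ: k₁ = √(2·3·2.91) = 4.179, k₂ = √(2·3·0.78) = 2.163.
Matching ψ and ψ′ at x = 0 gives r = (k₁ − k₂)/(k₁ + k₂), so R = r² = 0.1010 and T = 1 − R = 0.8990.

T = 0.899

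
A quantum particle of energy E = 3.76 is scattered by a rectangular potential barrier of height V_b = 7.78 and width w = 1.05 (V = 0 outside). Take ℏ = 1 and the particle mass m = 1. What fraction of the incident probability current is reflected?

Since E < V_b the interior solution is evanescent with decay constant κ = √(2m(V_b − E))/ℏ = 2.835.
κw = 2.977, sinh(κw) = 9.792.
The exact tunnelling result is T⁻¹ = 1 + V_b² sinh²(κw) / [4E(V_b − E)] = 96.98, so T = 0.0103.
R = 1 − T = 0.990.

R = 0.990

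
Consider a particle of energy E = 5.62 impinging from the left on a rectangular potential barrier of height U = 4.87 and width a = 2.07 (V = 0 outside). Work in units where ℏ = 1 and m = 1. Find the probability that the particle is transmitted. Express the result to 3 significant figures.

T = 0.686

Above the barrier the interior wavenumber is k₂ = √(2m(E − U))/ℏ = 1.225, giving phase k₂a = 2.535.
Matching at both interfaces gives T⁻¹ = 1 + U² sin²(k₂a) / [4E(E − U)] = 1.457, hence T = 0.686.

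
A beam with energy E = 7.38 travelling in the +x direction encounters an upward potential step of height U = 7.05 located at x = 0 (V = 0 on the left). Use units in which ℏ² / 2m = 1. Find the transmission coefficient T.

T = 0.576

The wavenumbers are k₁ = √(2mE)/ℏ = 2.717 on the left and k₂ = √(2m(E − U))/ℏ = 0.5745 on the right.
Continuity of ψ and ψ′ at the step yields the reflection amplitude r = (k₁ − k₂)/(k₁ + k₂) = 0.6509; thus R = |r|² = 0.4237, T = 0.5763.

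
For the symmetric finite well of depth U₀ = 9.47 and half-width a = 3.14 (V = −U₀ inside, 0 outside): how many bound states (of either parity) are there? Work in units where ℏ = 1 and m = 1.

The dimensionless depth is z₀ = a√(2mU₀)/ℏ = 3.14 × √(18.94) = 13.67.
The even/odd transcendental equations gain one root per π/2 in z₀, giving N = 1 + ⌊2z₀/π⌋ = 1 + ⌊8.700⌋ = 9.

N = 9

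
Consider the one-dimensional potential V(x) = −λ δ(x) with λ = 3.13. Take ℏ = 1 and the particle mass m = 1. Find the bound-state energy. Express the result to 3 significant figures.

E = -4.90

The bound state is ψ(x) = √κ e^{−κ|x|}. The derivative jump ψ'(0⁺) − ψ'(0⁻) = −(2mλ/ℏ²)ψ(0) fixes κ = mλ/ℏ² = 3.130.
Then E = −ℏ²κ²/(2m) = −mλ²/(2ℏ²) = -4.898.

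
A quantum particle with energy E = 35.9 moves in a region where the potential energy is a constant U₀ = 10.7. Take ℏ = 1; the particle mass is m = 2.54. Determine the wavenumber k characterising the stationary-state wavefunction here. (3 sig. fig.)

With E > U₀ the solution is oscillatory, ψ ∝ e^{±ikx} with k = √(2m(E − U₀))/ℏ.
k = √(2 × 2.54 × 25.2) = 11.31.

k = 11.3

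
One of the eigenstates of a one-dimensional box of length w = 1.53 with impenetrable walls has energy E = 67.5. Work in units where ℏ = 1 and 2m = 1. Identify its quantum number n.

n = 4

For an infinite well E_n = n²π²ℏ²/(2mw²), so n = (w/πℏ)√(2mE).
n = (1.53/π) × √(2 × 0.5 × 67.5) = 4.001 → n = 4.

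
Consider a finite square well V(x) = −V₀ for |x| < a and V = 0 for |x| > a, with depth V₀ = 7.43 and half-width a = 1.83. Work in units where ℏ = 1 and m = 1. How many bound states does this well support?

N = 5

The dimensionless depth is z₀ = a√(2mV₀)/ℏ = 1.83 × √(14.86) = 7.054.
A new bound state (alternating even/odd) appears each time z₀ passes a multiple of π/2, so N = ⌊2z₀/π⌋ + 1 = ⌊4.491⌋ + 1 = 5.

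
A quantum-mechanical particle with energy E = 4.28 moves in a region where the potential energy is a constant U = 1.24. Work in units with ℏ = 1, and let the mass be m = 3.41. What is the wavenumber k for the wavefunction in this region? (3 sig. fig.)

k = 4.55

With E > U the solution is oscillatory, ψ ∝ e^{±ikx} with k = √(2m(E − U))/ℏ.
k = √(2 × 3.41 × 3.04) = 4.553.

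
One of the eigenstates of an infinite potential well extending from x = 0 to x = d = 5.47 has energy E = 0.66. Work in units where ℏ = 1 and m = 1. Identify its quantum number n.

From E_n = n²π²ℏ²/(2md²) invert to n = √(2md²E)/(πℏ).
n = (5.47/π) × √(2 × 1 × 0.66) = 2.000 → n = 2.

n = 2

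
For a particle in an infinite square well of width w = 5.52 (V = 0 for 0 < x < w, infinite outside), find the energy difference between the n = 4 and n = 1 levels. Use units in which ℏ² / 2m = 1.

ΔE = 4.86

E_n = n²π²ℏ²/(2mw²), so ΔE = (4² − 1²) π²ℏ²/(2mw²).
ΔE = 15 × π² / (2 × 0.5 × 5.52²) = 4.859.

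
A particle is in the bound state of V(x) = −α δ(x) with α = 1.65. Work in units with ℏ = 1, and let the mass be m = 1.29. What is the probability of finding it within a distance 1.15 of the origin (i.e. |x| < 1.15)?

P = 0.993

The normalised bound state is ψ = √κ e^{−κ|x|} with κ = mα/ℏ² = 2.129.
P(|x| < d) = ∫_{−d}^{d} κ e^{−2κ|x|} dx = 1 − e^{−2κd} = 1 − e^{−4.896} = 0.9925.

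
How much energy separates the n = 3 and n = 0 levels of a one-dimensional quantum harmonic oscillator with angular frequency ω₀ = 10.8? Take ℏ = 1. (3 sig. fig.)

ΔE = 32.4

E_n = ℏω₀(n + ½), so ΔE = (3 − 0) ℏω₀ = 3 × 10.8 = 32.40.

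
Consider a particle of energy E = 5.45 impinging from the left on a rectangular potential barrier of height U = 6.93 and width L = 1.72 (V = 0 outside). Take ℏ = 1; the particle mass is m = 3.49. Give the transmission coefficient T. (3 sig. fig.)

Since E < U the interior solution is evanescent with decay constant κ = √(2m(U − E))/ℏ = 3.214.
κL = 5.528, sinh(κL) = 125.8.
Matching ψ, ψ′ at both faces gives T = [1 + U² sinh²(κL) / (4E(U − E))]⁻¹ = 1/23580 = 0.0000424.

T = 0.0000424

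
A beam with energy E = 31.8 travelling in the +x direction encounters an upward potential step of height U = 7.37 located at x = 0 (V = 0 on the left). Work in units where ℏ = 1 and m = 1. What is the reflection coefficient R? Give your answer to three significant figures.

R = 0.00433

The wavenumbers are k₁ = √(2mE)/ℏ = 7.975 on the left and k₂ = √(2m(E − U))/ℏ = 6.990 on the right.
Continuity of ψ and ψ′ at the step yields the reflection amplitude r = (k₁ − k₂)/(k₁ + k₂) = 0.06582; thus R = |r|² = 0.004332, T = 0.9957.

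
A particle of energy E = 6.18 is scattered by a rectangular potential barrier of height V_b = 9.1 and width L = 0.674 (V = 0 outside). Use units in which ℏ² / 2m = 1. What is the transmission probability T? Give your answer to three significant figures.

Since E < V_b the interior solution is evanescent with decay constant κ = √(2m(V_b − E))/ℏ = 1.709.
κL = 1.152, sinh(κL) = 1.424.
Matching ψ, ψ′ at both faces gives T = [1 + V_b² sinh²(κL) / (4E(V_b − E))]⁻¹ = 1/3.326 = 0.301.

T = 0.301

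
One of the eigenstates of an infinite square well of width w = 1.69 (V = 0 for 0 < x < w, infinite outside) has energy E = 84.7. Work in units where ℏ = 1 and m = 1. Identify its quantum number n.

For an infinite well E_n = n²π²ℏ²/(2mw²), so n = (w/πℏ)√(2mE).
n = (1.69/π) × √(2 × 1 × 84.7) = 7.002 → n = 7.

n = 7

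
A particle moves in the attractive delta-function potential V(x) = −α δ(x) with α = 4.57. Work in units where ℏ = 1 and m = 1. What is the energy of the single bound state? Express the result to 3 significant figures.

E = -10.4

The bound state is ψ(x) = √κ e^{−κ|x|}. The derivative jump ψ'(0⁺) − ψ'(0⁻) = −(2mα/ℏ²)ψ(0) fixes κ = mα/ℏ² = 4.570.
Then E = −ℏ²κ²/(2m) = −mα²/(2ℏ²) = -10.44.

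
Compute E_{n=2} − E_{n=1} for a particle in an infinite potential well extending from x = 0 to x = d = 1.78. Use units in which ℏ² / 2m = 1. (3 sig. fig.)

ΔE = 9.35

E_n = n²π²ℏ²/(2md²), so ΔE = (2² − 1²) π²ℏ²/(2md²).
ΔE = 3 × π² / (2 × 0.5 × 1.78²) = 9.345.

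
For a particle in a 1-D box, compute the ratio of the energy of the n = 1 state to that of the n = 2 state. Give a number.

E_n = n²π²ℏ²/(2mL²) so the ratio is n₂²/n₁² = 1/4 = 0.25.

0.25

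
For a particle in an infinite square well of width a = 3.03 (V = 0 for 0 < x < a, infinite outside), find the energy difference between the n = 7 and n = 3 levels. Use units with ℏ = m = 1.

ΔE = 21.5

E_n = n²π²ℏ²/(2ma²), so ΔE = (7² − 3²) π²ℏ²/(2ma²).
ΔE = 40 × π² / (2 × 1 × 3.03²) = 21.50.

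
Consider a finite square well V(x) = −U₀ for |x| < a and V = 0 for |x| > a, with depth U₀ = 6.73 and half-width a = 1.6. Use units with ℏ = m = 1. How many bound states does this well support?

N = 4

The dimensionless depth is z₀ = a√(2mU₀)/ℏ = 1.6 × √(13.46) = 5.870.
A new bound state (alternating even/odd) appears each time z₀ passes a multiple of π/2, so N = ⌊2z₀/π⌋ + 1 = ⌊3.737⌋ + 1 = 4.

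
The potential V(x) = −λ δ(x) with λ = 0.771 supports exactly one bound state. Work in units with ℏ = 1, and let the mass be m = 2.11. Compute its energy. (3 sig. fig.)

E = -0.627

The bound state is ψ(x) = √κ e^{−κ|x|}. The derivative jump ψ'(0⁺) − ψ'(0⁻) = −(2mλ/ℏ²)ψ(0) fixes κ = mλ/ℏ² = 1.627.
Then E = −ℏ²κ²/(2m) = −mλ²/(2ℏ²) = -0.6271.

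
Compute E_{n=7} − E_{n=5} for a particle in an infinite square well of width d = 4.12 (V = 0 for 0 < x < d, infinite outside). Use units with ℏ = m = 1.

ΔE = 6.98

E_n = n²π²ℏ²/(2md²), so ΔE = (7² − 5²) π²ℏ²/(2md²).
ΔE = 24 × π² / (2 × 1 × 4.12²) = 6.977.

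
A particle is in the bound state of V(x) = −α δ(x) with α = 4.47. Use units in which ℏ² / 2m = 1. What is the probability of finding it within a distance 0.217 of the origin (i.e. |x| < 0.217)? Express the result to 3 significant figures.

The normalised bound state is ψ = √κ e^{−κ|x|} with κ = mα/ℏ² = 2.235.
P(|x| < d) = ∫_{−d}^{d} κ e^{−2κ|x|} dx = 1 − e^{−2κd} = 1 − e^{−0.9700} = 0.6209.

P = 0.621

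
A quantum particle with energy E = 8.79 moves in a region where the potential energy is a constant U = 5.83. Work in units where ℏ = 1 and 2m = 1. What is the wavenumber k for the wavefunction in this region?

k = 1.72

With E > U the solution is oscillatory, ψ ∝ e^{±ikx} with k = √(2m(E − U))/ℏ.
k = √(2 × 0.5 × 2.96) = 1.720.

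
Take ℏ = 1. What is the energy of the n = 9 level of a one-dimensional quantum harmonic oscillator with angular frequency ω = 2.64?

E = 25.1

Using E_n = (n + ½)ℏω: E_9 = 9.5 × 2.64 = 25.08.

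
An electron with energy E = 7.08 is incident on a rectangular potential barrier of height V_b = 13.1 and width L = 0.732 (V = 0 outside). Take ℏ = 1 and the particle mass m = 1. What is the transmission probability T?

E < V_b: inside the barrier ψ ∝ e^{±κx} with κ = √(2m(V_b − E))/ℏ = 3.470.
κL = 2.540, sinh(κL) = 6.300.
The exact tunnelling result is T⁻¹ = 1 + V_b² sinh²(κL) / [4E(V_b − E)] = 40.95, so T = 0.0244.

T = 0.0244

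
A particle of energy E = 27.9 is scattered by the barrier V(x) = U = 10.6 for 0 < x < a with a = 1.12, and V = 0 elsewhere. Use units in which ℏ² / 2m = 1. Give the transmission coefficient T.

T = 0.945

E > U: inside the barrier k₂ = √(2m(E − U))/ℏ = 4.159, k₂a = 4.658.
Matching at both interfaces gives T⁻¹ = 1 + U² sin²(k₂a) / [4E(E − U)] = 1.058, hence T = 0.945.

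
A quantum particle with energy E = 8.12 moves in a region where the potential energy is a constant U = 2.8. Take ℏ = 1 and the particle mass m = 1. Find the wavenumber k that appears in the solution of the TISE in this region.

k = 3.26

With E > U the solution is oscillatory, ψ ∝ e^{±ikx} with k = √(2m(E − U))/ℏ.
k = √(2 × 1 × 5.32) = 3.262.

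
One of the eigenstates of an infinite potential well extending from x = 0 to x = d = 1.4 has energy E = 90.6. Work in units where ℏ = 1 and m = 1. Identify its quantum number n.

For an infinite well E_n = n²π²ℏ²/(2md²), so n = (d/πℏ)√(2mE).
n = (1.4/π) × √(2 × 1 × 90.6) = 5.999 → n = 6.

n = 6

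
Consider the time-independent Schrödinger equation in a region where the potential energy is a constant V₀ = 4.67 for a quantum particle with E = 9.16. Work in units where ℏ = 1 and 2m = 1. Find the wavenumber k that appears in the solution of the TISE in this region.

k = 2.12

With E > V₀ the solution is oscillatory, ψ ∝ e^{±ikx} with k = √(2m(E − V₀))/ℏ.
k = √(2 × 0.5 × 4.49) = 2.119.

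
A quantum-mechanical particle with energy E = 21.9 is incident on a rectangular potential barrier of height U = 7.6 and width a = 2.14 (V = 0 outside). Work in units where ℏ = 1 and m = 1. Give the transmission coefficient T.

T = 0.964

E > U: inside the barrier k₂ = √(2m(E − U))/ℏ = 5.348, k₂a = 11.44.
Matching at both interfaces gives T⁻¹ = 1 + U² sin²(k₂a) / [4E(E − U)] = 1.037, hence T = 0.964.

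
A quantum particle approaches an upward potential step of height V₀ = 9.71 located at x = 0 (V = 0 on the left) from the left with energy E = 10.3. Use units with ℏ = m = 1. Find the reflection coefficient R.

The wavenumbers are k₁ = √(2mE)/ℏ = 4.539 on the left and k₂ = √(2m(E − V₀))/ℏ = 1.086 on the right.
Continuity of ψ and ψ′ at the step yields the reflection amplitude r = (k₁ − k₂)/(k₁ + k₂) = 0.6138; thus R = |r|² = 0.3767, T = 0.6233.

R = 0.377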